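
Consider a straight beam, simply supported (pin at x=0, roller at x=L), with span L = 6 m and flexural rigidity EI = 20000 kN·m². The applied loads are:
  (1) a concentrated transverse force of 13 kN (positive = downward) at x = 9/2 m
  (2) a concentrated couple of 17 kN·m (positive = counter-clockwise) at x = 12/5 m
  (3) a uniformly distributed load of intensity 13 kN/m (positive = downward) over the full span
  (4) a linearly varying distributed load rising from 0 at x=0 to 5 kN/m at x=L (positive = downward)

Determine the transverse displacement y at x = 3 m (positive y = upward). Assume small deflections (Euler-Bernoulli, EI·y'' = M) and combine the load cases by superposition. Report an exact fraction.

Load 1 — point force P=13 kN at a=9/2 m (b=L-a=3/2):
  y_1 = -Pbx(L²-b²-x²)/(6LEI)  [x≤a] = -13·(3/2)·3·(6²-(3/2)²-3²)/(6·6·20000) = -1287/640000 m
Load 2 — applied couple M₀=17 kN·m at a=12/5 m (b=L-a=18/5):
  y_2 = (M₀x³/(6L)-M₀(x-a)²/2+C₁x)/EI  [x>a] with C₁=M₀(3b²-L²)/(6L)=34/25 = (17·3³/(6·6)-17·(3-(12/5))²/2+(34/25)·3)/20000 = 1377/2000000 m
Load 3 — uniform load w=13 kN/m over full span:
  y_3 = -wx(L³-2Lx²+x³)/(24EI) = -13·3·(6³-2·6·3²+3³)/(24·20000) = -351/32000 m
Load 4 — triangular load w₀=5 kN/m (0→w₀ over full span):
  y_4 = -w₀x(7L⁴-10L²x²+3x⁴)/(360LEI) = -5·3·(7·6⁴-10·6²·3²+3·3⁴)/(360·6·20000) = -27/12800 m
Superposition: y = Σ y_i = -230409/16000000 m ≈ -0.014401 m

y(3) = -230409/16000000 m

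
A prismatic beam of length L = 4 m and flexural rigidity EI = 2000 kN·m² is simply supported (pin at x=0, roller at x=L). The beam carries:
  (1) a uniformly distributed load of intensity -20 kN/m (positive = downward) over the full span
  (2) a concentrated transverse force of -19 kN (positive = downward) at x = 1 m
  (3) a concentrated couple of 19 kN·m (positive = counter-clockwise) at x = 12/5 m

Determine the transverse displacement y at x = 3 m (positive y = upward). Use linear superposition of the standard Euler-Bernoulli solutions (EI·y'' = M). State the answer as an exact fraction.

y(3) = 34067/1200000 m

Load 1 — uniform load w=-20 kN/m over full span:
  y_1 = -wx(L³-2Lx²+x³)/(24EI) = -(-20)·3·(4³-2·4·3²+3³)/(24·2000) = 19/800 m
Load 2 — point force P=-19 kN at a=1 m (b=L-a=3):
  y_2 = -Pa(L-x)(2Lx-a²-x²)/(6LEI)  [x>a] = -(-19)·1·(4-3)·(2·4·3-1²-3²)/(6·4·2000) = 133/24000 m
Load 3 — applied couple M₀=19 kN·m at a=12/5 m (b=L-a=8/5):
  y_3 = (M₀x³/(6L)-M₀(x-a)²/2+C₁x)/EI  [x>a] with C₁=M₀(3b²-L²)/(6L)=-494/75 = (19·3³/(6·4)-19·(3-(12/5))²/2+(-494/75)·3)/2000 = -361/400000 m
Superposition: y = Σ y_i = 34067/1200000 m ≈ 0.028389 m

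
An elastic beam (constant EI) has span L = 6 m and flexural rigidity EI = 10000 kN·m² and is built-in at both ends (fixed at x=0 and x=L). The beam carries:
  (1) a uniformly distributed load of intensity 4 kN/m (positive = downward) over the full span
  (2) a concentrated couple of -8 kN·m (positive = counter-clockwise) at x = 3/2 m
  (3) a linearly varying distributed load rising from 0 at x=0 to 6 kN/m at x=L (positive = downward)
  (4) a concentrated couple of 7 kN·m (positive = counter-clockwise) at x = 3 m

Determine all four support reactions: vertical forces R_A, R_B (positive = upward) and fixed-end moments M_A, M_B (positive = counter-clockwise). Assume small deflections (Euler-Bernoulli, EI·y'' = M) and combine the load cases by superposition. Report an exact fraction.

R_A = 353/20 kN, M_A = 449/20 kN·m, R_B = 487/20 kN, M_B = -471/20 kN·m

Load 1 — uniform load w=4 kN/m over full span:
  R_A = wL/2 = 4·6/2 = 12 kN
  M_A = wL²/12 = 4·6²/12 = 12 kN·m
  R_B = wL/2 = 4·6/2 = 12 kN
  M_B = -wL²/12 = -4·6²/12 = -12 kN·m
Load 2 — applied couple M₀=-8 kN·m at a=3/2 m (b=L-a=9/2):
  R_A = 6M₀ab/L³ = 6·(-8)·(3/2)·(9/2)/6³ = -3/2 kN
  M_A = M₀b(2a-b)/L² = (-8)·(9/2)·(2·(3/2)-(9/2))/6² = 3/2 kN·m
  R_B = -6M₀ab/L³ = -6·(-8)·(3/2)·(9/2)/6³ = 3/2 kN
  M_B = M₀a(2b-a)/L² = (-8)·(3/2)·(2·(9/2)-(3/2))/6² = -5/2 kN·m
Load 3 — triangular load w₀=6 kN/m (0→w₀ over full span):
  R_A = 3w₀L/20 = 3·6·6/20 = 27/5 kN
  M_A = w₀L²/30 = 6·6²/30 = 36/5 kN·m
  R_B = 7w₀L/20 = 7·6·6/20 = 63/5 kN
  M_B = -w₀L²/20 = -6·6²/20 = -54/5 kN·m
Load 4 — applied couple M₀=7 kN·m at a=3 m (b=L-a=3):
  R_A = 6M₀ab/L³ = 6·7·3·3/6³ = 7/4 kN
  M_A = M₀b(2a-b)/L² = 7·3·(2·3-3)/6² = 7/4 kN·m
  R_B = -6M₀ab/L³ = -6·7·3·3/6³ = -7/4 kN
  M_B = M₀a(2b-a)/L² = 7·3·(2·3-3)/6² = 7/4 kN·m
Superposition: R_A = 353/20 kN, M_A = 449/20 kN·m, R_B = 487/20 kN, M_B = -471/20 kN·m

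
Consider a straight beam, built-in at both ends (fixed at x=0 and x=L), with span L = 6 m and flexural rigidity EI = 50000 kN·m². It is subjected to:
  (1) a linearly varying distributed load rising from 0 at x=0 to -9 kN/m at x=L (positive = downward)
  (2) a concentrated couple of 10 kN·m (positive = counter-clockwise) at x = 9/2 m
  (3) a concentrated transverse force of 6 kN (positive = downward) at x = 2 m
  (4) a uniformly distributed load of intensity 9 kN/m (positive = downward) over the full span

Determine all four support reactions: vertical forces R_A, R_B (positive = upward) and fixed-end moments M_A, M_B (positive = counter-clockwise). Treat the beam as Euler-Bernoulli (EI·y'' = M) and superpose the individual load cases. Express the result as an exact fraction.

Load 1 — triangular load w₀=-9 kN/m (0→w₀ over full span):
  R_A = 3w₀L/20 = 3·(-9)·6/20 = -81/10 kN
  M_A = w₀L²/30 = (-9)·6²/30 = -54/5 kN·m
  R_B = 7w₀L/20 = 7·(-9)·6/20 = -189/10 kN
  M_B = -w₀L²/20 = -(-9)·6²/20 = 81/5 kN·m
Load 2 — applied couple M₀=10 kN·m at a=9/2 m (b=L-a=3/2):
  R_A = 6M₀ab/L³ = 6·10·(9/2)·(3/2)/6³ = 15/8 kN
  M_A = M₀b(2a-b)/L² = 10·(3/2)·(2·(9/2)-(3/2))/6² = 25/8 kN·m
  R_B = -6M₀ab/L³ = -6·10·(9/2)·(3/2)/6³ = -15/8 kN
  M_B = M₀a(2b-a)/L² = 10·(9/2)·(2·(3/2)-(9/2))/6² = -15/8 kN·m
Load 3 — point force P=6 kN at a=2 m (b=L-a=4):
  R_A = Pb²(3a+b)/L³ = 6·4²·(3·2+4)/6³ = 40/9 kN
  M_A = Pab²/L² = 6·2·4²/6² = 16/3 kN·m
  R_B = Pa²(a+3b)/L³ = 6·2²·(2+3·4)/6³ = 14/9 kN
  M_B = -Pa²b/L² = -6·2²·4/6² = -8/3 kN·m
Load 4 — uniform load w=9 kN/m over full span:
  R_A = wL/2 = 9·6/2 = 27 kN
  M_A = wL²/12 = 9·6²/12 = 27 kN·m
  R_B = wL/2 = 9·6/2 = 27 kN
  M_B = -wL²/12 = -9·6²/12 = -27 kN·m
Superposition: R_A = 9079/360 kN, M_A = 2959/120 kN·m, R_B = 2801/360 kN, M_B = -1841/120 kN·m

R_A = 9079/360 kN, M_A = 2959/120 kN·m, R_B = 2801/360 kN, M_B = -1841/120 kN·m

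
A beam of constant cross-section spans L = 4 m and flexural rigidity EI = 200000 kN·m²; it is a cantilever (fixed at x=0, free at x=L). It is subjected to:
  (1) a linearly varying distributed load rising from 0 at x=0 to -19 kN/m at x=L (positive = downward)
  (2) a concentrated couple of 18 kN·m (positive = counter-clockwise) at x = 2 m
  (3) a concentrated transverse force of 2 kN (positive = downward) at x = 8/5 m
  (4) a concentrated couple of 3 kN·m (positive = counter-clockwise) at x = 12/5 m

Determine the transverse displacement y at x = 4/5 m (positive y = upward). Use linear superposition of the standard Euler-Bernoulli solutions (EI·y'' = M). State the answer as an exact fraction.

Load 1 — triangular load w₀=-19 kN/m (0→w₀ over full span):
  y_1 = (w₀Lx³/12-w₀L²x²/6-w₀x⁵/(120L))/EI = ((-19)·4·(4/5)³/12-(-19)·4²·(4/5)²/6-(-19)·(4/5)⁵/(120·4))/200000 = 42769/292968750 m
Load 2 — applied couple M₀=18 kN·m at a=2 m (b=L-a=2):
  y_2 = M₀x²/(2EI)  [x≤a] = 18·(4/5)²/(2·200000) = 9/312500 m
Load 3 — point force P=2 kN at a=8/5 m (b=L-a=12/5):
  y_3 = -Px²(3a-x)/(6EI)  [x≤a] = -2·(4/5)²·(3·(8/5)-(4/5))/(6·200000) = -1/234375 m
Load 4 — applied couple M₀=3 kN·m at a=12/5 m (b=L-a=8/5):
  y_4 = M₀x²/(2EI)  [x≤a] = 3·(4/5)²/(2·200000) = 3/625000 m
Superposition: y = Σ y_i = 205451/1171875000 m ≈ 0.000175 m

y(4/5) = 205451/1171875000 m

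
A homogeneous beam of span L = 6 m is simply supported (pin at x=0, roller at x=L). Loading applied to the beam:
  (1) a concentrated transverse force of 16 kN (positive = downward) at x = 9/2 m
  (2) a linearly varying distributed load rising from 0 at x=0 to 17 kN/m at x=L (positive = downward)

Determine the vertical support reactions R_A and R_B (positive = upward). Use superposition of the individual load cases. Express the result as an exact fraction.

Load 1 — point force P=16 kN at a=9/2 m (b=L-a=3/2):
  R_A = Pb/L = 16·(3/2)/6 = 4 kN
  R_B = Pa/L = 16·(9/2)/6 = 12 kN
Load 2 — triangular load w₀=17 kN/m (0→w₀ over full span):
  R_A = w₀L/6 = 17·6/6 = 17 kN
  R_B = w₀L/3 = 17·6/3 = 34 kN
Superposition: R_A = 21 kN, R_B = 46 kN

R_A = 21 kN, R_B = 46 kN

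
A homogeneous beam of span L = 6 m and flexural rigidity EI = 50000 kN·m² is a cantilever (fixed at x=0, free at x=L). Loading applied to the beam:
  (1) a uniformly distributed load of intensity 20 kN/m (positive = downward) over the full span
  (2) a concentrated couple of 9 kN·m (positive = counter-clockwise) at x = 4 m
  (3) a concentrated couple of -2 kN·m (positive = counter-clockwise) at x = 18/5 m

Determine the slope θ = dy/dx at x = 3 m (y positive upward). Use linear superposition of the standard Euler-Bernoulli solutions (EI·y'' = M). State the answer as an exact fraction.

θ(3) = -609/50000 rad

Load 1 — uniform load w=20 kN/m over full span:
  θ_1 = -wx(x²-3Lx+3L²)/(6EI) = -20·3·(3²-3·6·3+3·6²)/(6·50000) = -63/5000 rad
Load 2 — applied couple M₀=9 kN·m at a=4 m (b=L-a=2):
  θ_2 = M₀x/EI  [x≤a] = 9·3/50000 = 27/50000 rad
Load 3 — applied couple M₀=-2 kN·m at a=18/5 m (b=L-a=12/5):
  θ_3 = M₀x/EI  [x≤a] = (-2)·3/50000 = -3/25000 rad
Superposition: θ = Σ θ_i = -609/50000 rad ≈ -0.012180 rad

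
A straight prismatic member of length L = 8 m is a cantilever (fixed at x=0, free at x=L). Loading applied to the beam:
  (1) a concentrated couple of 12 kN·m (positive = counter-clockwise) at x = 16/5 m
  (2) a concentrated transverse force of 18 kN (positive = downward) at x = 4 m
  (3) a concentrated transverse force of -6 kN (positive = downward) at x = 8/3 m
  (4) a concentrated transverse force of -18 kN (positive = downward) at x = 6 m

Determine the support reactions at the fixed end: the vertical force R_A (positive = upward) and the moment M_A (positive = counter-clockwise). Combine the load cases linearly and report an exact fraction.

Load 1 — applied couple M₀=12 kN·m at a=16/5 m (b=L-a=24/5):
  R_A = 0 kN
  M_A = -M₀ = -12 kN·m
Load 2 — point force P=18 kN at a=4 m (b=L-a=4):
  R_A = P = 18 kN
  M_A = Pa = 18·4 = 72 kN·m
Load 3 — point force P=-6 kN at a=8/3 m (b=L-a=16/3):
  R_A = P = (-6) = -6 kN
  M_A = Pa = (-6)·(8/3) = -16 kN·m
Load 4 — point force P=-18 kN at a=6 m (b=L-a=2):
  R_A = P = (-18) = -18 kN
  M_A = Pa = (-18)·6 = -108 kN·m
Superposition: R_A = -6 kN, M_A = -64 kN·m

R_A = -6 kN, M_A = -64 kN·m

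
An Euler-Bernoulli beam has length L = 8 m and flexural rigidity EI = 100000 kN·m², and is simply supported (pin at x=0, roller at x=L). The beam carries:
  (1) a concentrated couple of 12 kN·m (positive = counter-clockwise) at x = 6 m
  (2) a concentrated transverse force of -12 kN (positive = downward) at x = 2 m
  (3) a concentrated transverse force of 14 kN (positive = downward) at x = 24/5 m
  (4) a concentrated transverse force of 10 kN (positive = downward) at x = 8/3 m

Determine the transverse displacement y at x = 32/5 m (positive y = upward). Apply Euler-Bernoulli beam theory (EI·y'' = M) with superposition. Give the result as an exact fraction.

y(32/5) = -135397/126562500 m

Load 1 — applied couple M₀=12 kN·m at a=6 m (b=L-a=2):
  y_1 = (M₀x³/(6L)-M₀(x-a)²/2+C₁x)/EI  [x>a] with C₁=M₀(3b²-L²)/(6L)=-13 = (12·(32/5)³/(6·8)-12·((32/5)-6)²/2+(-13)·(32/5))/100000 = -291/1562500 m
Load 2 — point force P=-12 kN at a=2 m (b=L-a=6):
  y_2 = -Pa(L-x)(2Lx-a²-x²)/(6LEI)  [x>a] = -(-12)·2·(8-(32/5))·(2·8·(32/5)-2²-(32/5)²)/(6·8·100000) = 359/781250 m
Load 3 — point force P=14 kN at a=24/5 m (b=L-a=16/5):
  y_3 = -Pa(L-x)(2Lx-a²-x²)/(6LEI)  [x>a] = -14·(24/5)·(8-(32/5))·(2·8·(32/5)-(24/5)²-(32/5)²)/(6·8·100000) = -336/390625 m
Load 4 — point force P=10 kN at a=8/3 m (b=L-a=16/3):
  y_4 = -Pa(L-x)(2Lx-a²-x²)/(6LEI)  [x>a] = -10·(8/3)·(8-(32/5))·(2·8·(32/5)-(8/3)²-(32/5)²)/(6·8·100000) = -3056/6328125 m
Superposition: y = Σ y_i = -135397/126562500 m ≈ -0.001070 m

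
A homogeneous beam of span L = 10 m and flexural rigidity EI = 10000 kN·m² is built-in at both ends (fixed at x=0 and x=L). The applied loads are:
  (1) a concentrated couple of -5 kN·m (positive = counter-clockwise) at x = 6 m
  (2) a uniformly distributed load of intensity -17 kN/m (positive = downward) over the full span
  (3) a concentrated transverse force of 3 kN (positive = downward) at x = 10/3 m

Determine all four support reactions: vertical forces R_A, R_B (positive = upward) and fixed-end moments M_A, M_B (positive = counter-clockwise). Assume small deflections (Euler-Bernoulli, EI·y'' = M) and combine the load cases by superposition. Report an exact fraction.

Load 1 — applied couple M₀=-5 kN·m at a=6 m (b=L-a=4):
  R_A = 6M₀ab/L³ = 6·(-5)·6·4/10³ = -18/25 kN
  M_A = M₀b(2a-b)/L² = (-5)·4·(2·6-4)/10² = -8/5 kN·m
  R_B = -6M₀ab/L³ = -6·(-5)·6·4/10³ = 18/25 kN
  M_B = M₀a(2b-a)/L² = (-5)·6·(2·4-6)/10² = -3/5 kN·m
Load 2 — uniform load w=-17 kN/m over full span:
  R_A = wL/2 = (-17)·10/2 = -85 kN
  M_A = wL²/12 = (-17)·10²/12 = -425/3 kN·m
  R_B = wL/2 = (-17)·10/2 = -85 kN
  M_B = -wL²/12 = -(-17)·10²/12 = 425/3 kN·m
Load 3 — point force P=3 kN at a=10/3 m (b=L-a=20/3):
  R_A = Pb²(3a+b)/L³ = 3·(20/3)²·(3·(10/3)+(20/3))/10³ = 20/9 kN
  M_A = Pab²/L² = 3·(10/3)·(20/3)²/10² = 40/9 kN·m
  R_B = Pa²(a+3b)/L³ = 3·(10/3)²·((10/3)+3·(20/3))/10³ = 7/9 kN
  M_B = -Pa²b/L² = -3·(10/3)²·(20/3)/10² = -20/9 kN·m
Superposition: R_A = -18787/225 kN, M_A = -6247/45 kN·m, R_B = -18788/225 kN, M_B = 6248/45 kN·m

R_A = -18787/225 kN, M_A = -6247/45 kN·m, R_B = -18788/225 kN, M_B = 6248/45 kN·m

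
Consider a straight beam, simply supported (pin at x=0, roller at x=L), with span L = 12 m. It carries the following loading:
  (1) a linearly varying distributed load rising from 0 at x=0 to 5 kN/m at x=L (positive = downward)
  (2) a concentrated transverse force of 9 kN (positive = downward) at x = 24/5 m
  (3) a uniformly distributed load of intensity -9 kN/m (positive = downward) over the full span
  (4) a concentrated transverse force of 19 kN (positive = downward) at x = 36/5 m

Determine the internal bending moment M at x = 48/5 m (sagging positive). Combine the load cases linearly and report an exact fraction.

M(48/5) = -828/25 kN·m

Load 1 — triangular load w₀=5 kN/m (0→w₀ over full span):
  M_1 = w₀Lx/6 - w₀x³/(6L) = 5·12·(48/5)/6 - 5·(48/5)³/(6·12) = 864/25 kN·m
Load 2 — point force P=9 kN at a=24/5 m (b=L-a=36/5):
  M_2 = Pa(L-x)/L  [x>a] = 9·(24/5)·(12-(48/5))/12 = 216/25 kN·m
Load 3 — uniform load w=-9 kN/m over full span:
  M_3 = wx(L-x)/2 = (-9)·(48/5)·(12-(48/5))/2 = -2592/25 kN·m
Load 4 — point force P=19 kN at a=36/5 m (b=L-a=24/5):
  M_4 = Pa(L-x)/L  [x>a] = 19·(36/5)·(12-(48/5))/12 = 684/25 kN·m
Superposition: M = Σ M_i = -828/25 kN·m ≈ -33.120000 kN·m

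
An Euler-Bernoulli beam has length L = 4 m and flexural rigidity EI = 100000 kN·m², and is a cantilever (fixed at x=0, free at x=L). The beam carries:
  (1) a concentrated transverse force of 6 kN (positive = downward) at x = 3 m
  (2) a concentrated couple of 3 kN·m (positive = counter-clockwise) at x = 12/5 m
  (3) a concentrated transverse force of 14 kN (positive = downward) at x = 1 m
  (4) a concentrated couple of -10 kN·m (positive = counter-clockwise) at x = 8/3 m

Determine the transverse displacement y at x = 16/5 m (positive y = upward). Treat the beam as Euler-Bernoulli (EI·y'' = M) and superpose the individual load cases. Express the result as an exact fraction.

Load 1 — point force P=6 kN at a=3 m (b=L-a=1):
  y_1 = -Pa²(3x-a)/(6EI)  [x>a] = -6·3²·(3·(16/5)-3)/(6·100000) = -297/500000 m
Load 2 — applied couple M₀=3 kN·m at a=12/5 m (b=L-a=8/5):
  y_2 = M₀a(2x-a)/(2EI)  [x>a] = 3·(12/5)·(2·(16/5)-(12/5))/(2·100000) = 9/62500 m
Load 3 — point force P=14 kN at a=1 m (b=L-a=3):
  y_3 = -Pa²(3x-a)/(6EI)  [x>a] = -14·1²·(3·(16/5)-1)/(6·100000) = -301/1500000 m
Load 4 — applied couple M₀=-10 kN·m at a=8/3 m (b=L-a=4/3):
  y_4 = M₀a(2x-a)/(2EI)  [x>a] = (-10)·(8/3)·(2·(16/5)-(8/3))/(2·100000) = -14/28125 m
Superposition: y = Σ y_i = -323/281250 m ≈ -0.001148 m

y(16/5) = -323/281250 m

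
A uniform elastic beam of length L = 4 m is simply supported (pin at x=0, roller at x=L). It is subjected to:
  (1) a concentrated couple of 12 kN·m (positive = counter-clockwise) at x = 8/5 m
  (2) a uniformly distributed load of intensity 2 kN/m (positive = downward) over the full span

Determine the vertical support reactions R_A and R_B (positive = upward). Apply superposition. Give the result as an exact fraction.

Load 1 — applied couple M₀=12 kN·m at a=8/5 m (b=L-a=12/5):
  R_A = M₀/L = 12/4 = 3 kN
  R_B = -M₀/L = -12/4 = -3 kN
Load 2 — uniform load w=2 kN/m over full span:
  R_A = wL/2 = 2·4/2 = 4 kN
  R_B = wL/2 = 2·4/2 = 4 kN
Superposition: R_A = 7 kN, R_B = 1 kN

R_A = 7 kN, R_B = 1 kN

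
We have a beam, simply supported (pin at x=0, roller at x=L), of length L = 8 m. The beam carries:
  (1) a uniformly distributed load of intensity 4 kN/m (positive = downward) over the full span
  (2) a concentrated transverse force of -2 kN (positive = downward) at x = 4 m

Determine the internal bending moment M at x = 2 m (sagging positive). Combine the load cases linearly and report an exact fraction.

Load 1 — uniform load w=4 kN/m over full span:
  M_1 = wx(L-x)/2 = 4·2·(8-2)/2 = 24 kN·m
Load 2 — point force P=-2 kN at a=4 m (b=L-a=4):
  M_2 = Pbx/L  [x≤a] = (-2)·4·2/8 = -2 kN·m
Superposition: M = Σ M_i = 22 kN·m ≈ 22.000000 kN·m

M(2) = 22 kN·m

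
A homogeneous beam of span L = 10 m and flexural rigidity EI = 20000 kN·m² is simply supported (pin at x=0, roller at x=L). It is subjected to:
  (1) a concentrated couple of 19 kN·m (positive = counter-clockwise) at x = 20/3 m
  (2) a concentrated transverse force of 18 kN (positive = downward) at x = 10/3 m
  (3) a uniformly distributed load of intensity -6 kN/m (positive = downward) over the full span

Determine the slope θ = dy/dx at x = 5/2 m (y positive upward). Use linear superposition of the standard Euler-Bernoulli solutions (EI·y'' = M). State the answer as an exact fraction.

θ(5/2) = 2393/576000 rad

Load 1 — applied couple M₀=19 kN·m at a=20/3 m (b=L-a=10/3):
  θ_1 = (M₀x²/(2L)+C₁)/EI  [x≤a] with C₁=M₀(3b²-L²)/(6L)=-190/9 = (19·(5/2)²/(2·10)+(-190/9))/20000 = -437/576000 rad
Load 2 — point force P=18 kN at a=10/3 m (b=L-a=20/3):
  θ_2 = -Pb(L²-b²-3x²)/(6LEI)  [x≤a] = -18·(20/3)·(10²-(20/3)²-3·(5/2)²)/(6·10·20000) = -53/14400 rad
Load 3 — uniform load w=-6 kN/m over full span:
  θ_3 = -w(L³-6Lx²+4x³)/(24EI) = -(-6)·(10³-6·10·(5/2)²+4·(5/2)³)/(24·20000) = 11/1280 rad
Superposition: θ = Σ θ_i = 2393/576000 rad ≈ 0.004155 rad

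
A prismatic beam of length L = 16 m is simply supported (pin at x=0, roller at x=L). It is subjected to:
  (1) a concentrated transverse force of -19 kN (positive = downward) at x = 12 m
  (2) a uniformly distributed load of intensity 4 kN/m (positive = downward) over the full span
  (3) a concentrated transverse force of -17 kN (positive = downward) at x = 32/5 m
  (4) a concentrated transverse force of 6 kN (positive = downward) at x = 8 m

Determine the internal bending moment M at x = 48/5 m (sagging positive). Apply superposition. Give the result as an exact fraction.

Load 1 — point force P=-19 kN at a=12 m (b=L-a=4):
  M_1 = Pbx/L  [x≤a] = (-19)·4·(48/5)/16 = -228/5 kN·m
Load 2 — uniform load w=4 kN/m over full span:
  M_2 = wx(L-x)/2 = 4·(48/5)·(16-(48/5))/2 = 3072/25 kN·m
Load 3 — point force P=-17 kN at a=32/5 m (b=L-a=48/5):
  M_3 = Pa(L-x)/L  [x>a] = (-17)·(32/5)·(16-(48/5))/16 = -1088/25 kN·m
Load 4 — point force P=6 kN at a=8 m (b=L-a=8):
  M_4 = Pa(L-x)/L  [x>a] = 6·8·(16-(48/5))/16 = 96/5 kN·m
Superposition: M = Σ M_i = 1324/25 kN·m ≈ 52.960000 kN·m

M(48/5) = 1324/25 kN·m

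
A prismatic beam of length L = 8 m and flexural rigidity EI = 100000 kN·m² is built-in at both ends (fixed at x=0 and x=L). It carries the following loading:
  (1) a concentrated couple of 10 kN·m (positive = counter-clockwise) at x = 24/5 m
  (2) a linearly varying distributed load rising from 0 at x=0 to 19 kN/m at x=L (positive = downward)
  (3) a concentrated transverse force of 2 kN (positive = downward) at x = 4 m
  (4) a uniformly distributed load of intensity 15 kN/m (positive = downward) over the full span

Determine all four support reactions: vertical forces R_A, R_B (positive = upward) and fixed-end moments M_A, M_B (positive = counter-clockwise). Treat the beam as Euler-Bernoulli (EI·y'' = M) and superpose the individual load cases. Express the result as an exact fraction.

Load 1 — applied couple M₀=10 kN·m at a=24/5 m (b=L-a=16/5):
  R_A = 6M₀ab/L³ = 6·10·(24/5)·(16/5)/8³ = 9/5 kN
  M_A = M₀b(2a-b)/L² = 10·(16/5)·(2·(24/5)-(16/5))/8² = 16/5 kN·m
  R_B = -6M₀ab/L³ = -6·10·(24/5)·(16/5)/8³ = -9/5 kN
  M_B = M₀a(2b-a)/L² = 10·(24/5)·(2·(16/5)-(24/5))/8² = 6/5 kN·m
Load 2 — triangular load w₀=19 kN/m (0→w₀ over full span):
  R_A = 3w₀L/20 = 3·19·8/20 = 114/5 kN
  M_A = w₀L²/30 = 19·8²/30 = 608/15 kN·m
  R_B = 7w₀L/20 = 7·19·8/20 = 266/5 kN
  M_B = -w₀L²/20 = -19·8²/20 = -304/5 kN·m
Load 3 — point force P=2 kN at a=4 m (b=L-a=4):
  R_A = Pb²(3a+b)/L³ = 2·4²·(3·4+4)/8³ = 1 kN
  M_A = Pab²/L² = 2·4·4²/8² = 2 kN·m
  R_B = Pa²(a+3b)/L³ = 2·4²·(4+3·4)/8³ = 1 kN
  M_B = -Pa²b/L² = -2·4²·4/8² = -2 kN·m
Load 4 — uniform load w=15 kN/m over full span:
  R_A = wL/2 = 15·8/2 = 60 kN
  M_A = wL²/12 = 15·8²/12 = 80 kN·m
  R_B = wL/2 = 15·8/2 = 60 kN
  M_B = -wL²/12 = -15·8²/12 = -80 kN·m
Superposition: R_A = 428/5 kN, M_A = 1886/15 kN·m, R_B = 562/5 kN, M_B = -708/5 kN·m

R_A = 428/5 kN, M_A = 1886/15 kN·m, R_B = 562/5 kN, M_B = -708/5 kN·m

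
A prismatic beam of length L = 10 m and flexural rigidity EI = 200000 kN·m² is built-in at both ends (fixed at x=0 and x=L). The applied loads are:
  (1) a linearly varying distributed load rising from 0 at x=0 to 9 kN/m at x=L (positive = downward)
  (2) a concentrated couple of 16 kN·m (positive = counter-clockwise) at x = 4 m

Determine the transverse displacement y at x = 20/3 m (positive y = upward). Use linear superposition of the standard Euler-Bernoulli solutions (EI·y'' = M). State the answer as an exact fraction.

y(20/3) = -107/253125 m

Load 1 — triangular load w₀=9 kN/m (0→w₀ over full span):
  y_1 = -w₀x²(L-x)²(x+2L)/(120LEI) = -9·(20/3)²·(10-(20/3))²·((20/3)+2·10)/(120·10·200000) = -1/2025 m
Load 2 — applied couple M₀=16 kN·m at a=4 m (b=L-a=6):
  y_2 = (R_Ax³/6 - M_Ax²/2 - M₀(x-a)²/2)/EI  [x>a] with R_A=288/125, M_A=48/25 = ((288/125)·(20/3)³/6 - (48/25)·(20/3)²/2 - 16·((20/3)-4)²/2)/200000 = 2/28125 m
Superposition: y = Σ y_i = -107/253125 m ≈ -0.000423 m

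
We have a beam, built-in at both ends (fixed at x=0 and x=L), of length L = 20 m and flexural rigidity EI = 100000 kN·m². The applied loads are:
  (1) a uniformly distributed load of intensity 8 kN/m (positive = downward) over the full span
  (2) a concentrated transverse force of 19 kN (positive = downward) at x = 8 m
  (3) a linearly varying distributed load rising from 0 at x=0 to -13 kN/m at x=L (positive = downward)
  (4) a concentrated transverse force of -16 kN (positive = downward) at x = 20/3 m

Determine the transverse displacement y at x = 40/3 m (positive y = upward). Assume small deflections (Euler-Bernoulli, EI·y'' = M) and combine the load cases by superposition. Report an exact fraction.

y(40/3) = -34832/6834375 m

Load 1 — uniform load w=8 kN/m over full span:
  y_1 = -wx²(L-x)²/(24EI) = -8·(40/3)²·(20-(40/3))²/(24·100000) = -32/1215 m
Load 2 — point force P=19 kN at a=8 m (b=L-a=12):
  y_2 = -Pa²(L-x)²(3bL-(3b+a)(L-x))/(6L³EI)  [x>a] = -19·8²·(20-(40/3))²·(3·12·20-(3·12+8)·(20-(40/3)))/(6·20³·100000) = -1216/253125 m
Load 3 — triangular load w₀=-13 kN/m (0→w₀ over full span):
  y_3 = -w₀x²(L-x)²(x+2L)/(120LEI) = -(-13)·(40/3)²·(20-(40/3))²·((40/3)+2·20)/(120·20·100000) = 416/18225 m
Load 4 — point force P=-16 kN at a=20/3 m (b=L-a=40/3):
  y_4 = -Pa²(L-x)²(3bL-(3b+a)(L-x))/(6L³EI)  [x>a] = -(-16)·(20/3)²·(20-(40/3))²·(3·(40/3)·20-(3·(40/3)+(20/3))·(20-(40/3)))/(6·20³·100000) = 176/54675 m
Superposition: y = Σ y_i = -34832/6834375 m ≈ -0.005097 m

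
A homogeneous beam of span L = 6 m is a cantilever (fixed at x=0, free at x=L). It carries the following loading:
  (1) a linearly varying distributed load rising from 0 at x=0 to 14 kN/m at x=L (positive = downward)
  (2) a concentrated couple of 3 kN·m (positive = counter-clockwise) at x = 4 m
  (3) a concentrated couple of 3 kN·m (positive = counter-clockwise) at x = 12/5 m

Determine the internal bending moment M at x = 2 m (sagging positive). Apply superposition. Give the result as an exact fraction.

M(2) = -730/9 kN·m

Load 1 — triangular load w₀=14 kN/m (0→w₀ over full span):
  M_1 = w₀Lx/2 - w₀L²/3 - w₀x³/(6L) = 14·6·2/2 - 14·6²/3 - 14·2³/(6·6) = -784/9 kN·m
Load 2 — applied couple M₀=3 kN·m at a=4 m (b=L-a=2):
  M_2 = M₀  [x≤a] = 3 = 3 kN·m
Load 3 — applied couple M₀=3 kN·m at a=12/5 m (b=L-a=18/5):
  M_3 = M₀  [x≤a] = 3 = 3 kN·m
Superposition: M = Σ M_i = -730/9 kN·m ≈ -81.111111 kN·m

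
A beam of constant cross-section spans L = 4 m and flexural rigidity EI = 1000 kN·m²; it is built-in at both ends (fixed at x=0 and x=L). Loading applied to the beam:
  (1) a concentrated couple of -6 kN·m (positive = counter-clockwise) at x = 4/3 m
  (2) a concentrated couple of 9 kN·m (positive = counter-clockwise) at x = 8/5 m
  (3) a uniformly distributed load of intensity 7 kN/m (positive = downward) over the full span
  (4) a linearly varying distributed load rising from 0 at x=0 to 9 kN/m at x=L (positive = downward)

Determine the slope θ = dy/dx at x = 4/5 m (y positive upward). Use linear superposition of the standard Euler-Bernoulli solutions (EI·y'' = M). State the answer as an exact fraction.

Load 1 — applied couple M₀=-6 kN·m at a=4/3 m (b=L-a=8/3):
  θ_1 = (R_Ax²/2 - M_Ax)/EI  [x≤a] with R_A=-2, M_A=0 = ((-2)·(4/5)²/2 - 0·(4/5))/1000 = -2/3125 rad
Load 2 — applied couple M₀=9 kN·m at a=8/5 m (b=L-a=12/5):
  θ_2 = (R_Ax²/2 - M_Ax)/EI  [x≤a] with R_A=81/25, M_A=27/25 = ((81/25)·(4/5)²/2 - (27/25)·(4/5))/1000 = 27/156250 rad
Load 3 — uniform load w=7 kN/m over full span:
  θ_3 = -wx(L-x)(L-2x)/(12EI) = -7·(4/5)·(4-(4/5))·(4-2·(4/5))/(12·1000) = -56/15625 rad
Load 4 — triangular load w₀=9 kN/m (0→w₀ over full span):
  θ_4 = -w₀(2x(L-x)(L-2x)(x+2L)+x²(L-x)²)/(120LEI) = -9·(2·(4/5)·(4-(4/5))·(4-2·(4/5))·((4/5)+2·4)+(4/5)²·(4-(4/5))²)/(120·4·1000) = -168/78125 rad
Superposition: θ = Σ θ_i = -969/156250 rad ≈ -0.006202 rad

θ(4/5) = -969/156250 rad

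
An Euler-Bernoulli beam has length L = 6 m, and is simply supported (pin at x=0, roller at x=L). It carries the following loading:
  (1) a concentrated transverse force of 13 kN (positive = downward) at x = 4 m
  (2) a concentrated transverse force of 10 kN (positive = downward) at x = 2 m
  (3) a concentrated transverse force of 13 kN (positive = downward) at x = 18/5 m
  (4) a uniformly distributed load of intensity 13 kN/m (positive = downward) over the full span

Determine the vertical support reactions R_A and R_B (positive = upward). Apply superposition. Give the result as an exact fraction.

Load 1 — point force P=13 kN at a=4 m (b=L-a=2):
  R_A = Pb/L = 13·2/6 = 13/3 kN
  R_B = Pa/L = 13·4/6 = 26/3 kN
Load 2 — point force P=10 kN at a=2 m (b=L-a=4):
  R_A = Pb/L = 10·4/6 = 20/3 kN
  R_B = Pa/L = 10·2/6 = 10/3 kN
Load 3 — point force P=13 kN at a=18/5 m (b=L-a=12/5):
  R_A = Pb/L = 13·(12/5)/6 = 26/5 kN
  R_B = Pa/L = 13·(18/5)/6 = 39/5 kN
Load 4 — uniform load w=13 kN/m over full span:
  R_A = wL/2 = 13·6/2 = 39 kN
  R_B = wL/2 = 13·6/2 = 39 kN
Superposition: R_A = 276/5 kN, R_B = 294/5 kN

R_A = 276/5 kN, R_B = 294/5 kN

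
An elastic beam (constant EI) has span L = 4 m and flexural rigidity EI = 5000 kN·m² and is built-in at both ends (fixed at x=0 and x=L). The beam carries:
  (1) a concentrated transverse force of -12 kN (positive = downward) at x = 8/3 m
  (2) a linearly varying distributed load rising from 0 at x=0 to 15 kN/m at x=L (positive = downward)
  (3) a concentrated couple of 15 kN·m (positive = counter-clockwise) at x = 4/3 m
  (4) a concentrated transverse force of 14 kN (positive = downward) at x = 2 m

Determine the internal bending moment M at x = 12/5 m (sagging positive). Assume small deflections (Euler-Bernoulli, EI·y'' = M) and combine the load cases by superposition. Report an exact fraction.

Load 1 — point force P=-12 kN at a=8/3 m (b=L-a=4/3):
  M_1 = Pb²(3a+b)x/L³ - Pab²/L²  [x≤a] = (-12)·(4/3)²·(3·(8/3)+(4/3))·(12/5)/4³ - (-12)·(8/3)·(4/3)²/4² = -176/45 kN·m
Load 2 — triangular load w₀=15 kN/m (0→w₀ over full span):
  M_2 = 3w₀Lx/20 - w₀L²/30 - w₀x³/(6L) = 3·15·4·(12/5)/20 - 15·4²/30 - 15·(12/5)³/(6·4) = 124/25 kN·m
Load 3 — applied couple M₀=15 kN·m at a=4/3 m (b=L-a=8/3):
  M_3 = R_Ax - M_A - M₀  [x>a] with R_A=5, M_A=0 = 5·(12/5) - 0 - 15 = -3 kN·m
Load 4 — point force P=14 kN at a=2 m (b=L-a=2):
  M_4 = Pa²(a+3b)(L-x)/L³ - Pa²b/L²  [x>a] = 14·2²·(2+3·2)·(4-(12/5))/4³ - 14·2²·2/4² = 21/5 kN·m
Superposition: M = Σ M_i = 506/225 kN·m ≈ 2.248889 kN·m

M(12/5) = 506/225 kN·m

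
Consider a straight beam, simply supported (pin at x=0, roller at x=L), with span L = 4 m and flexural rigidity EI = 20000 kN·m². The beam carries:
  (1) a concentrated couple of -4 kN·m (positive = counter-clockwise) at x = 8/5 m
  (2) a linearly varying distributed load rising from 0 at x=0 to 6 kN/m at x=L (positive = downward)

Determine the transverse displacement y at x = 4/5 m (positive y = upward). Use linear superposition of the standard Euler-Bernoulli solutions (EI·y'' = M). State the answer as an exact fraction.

Load 1 — applied couple M₀=-4 kN·m at a=8/5 m (b=L-a=12/5):
  y_1 = (M₀x³/(6L)+C₁x)/EI  [x≤a] with C₁=M₀(3b²-L²)/(6L)=-16/75 = ((-4)·(4/5)³/(6·4)+(-16/75)·(4/5))/20000 = -1/78125 m
Load 2 — triangular load w₀=6 kN/m (0→w₀ over full span):
  y_2 = -w₀x(7L⁴-10L²x²+3x⁴)/(360LEI) = -6·(4/5)·(7·4⁴-10·4²·(4/5)²+3·(4/5)⁴)/(360·4·20000) = -2752/9765625 m
Superposition: y = Σ y_i = -2877/9765625 m ≈ -0.000295 m

y(4/5) = -2877/9765625 m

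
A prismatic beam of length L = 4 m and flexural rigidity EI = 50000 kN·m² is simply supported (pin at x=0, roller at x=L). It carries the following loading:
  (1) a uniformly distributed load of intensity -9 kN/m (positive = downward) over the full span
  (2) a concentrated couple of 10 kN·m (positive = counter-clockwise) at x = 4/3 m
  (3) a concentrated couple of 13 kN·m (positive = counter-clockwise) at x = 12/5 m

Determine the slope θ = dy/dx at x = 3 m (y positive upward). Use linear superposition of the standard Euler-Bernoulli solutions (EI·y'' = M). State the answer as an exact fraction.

Load 1 — uniform load w=-9 kN/m over full span:
  θ_1 = -w(L³-6Lx²+4x³)/(24EI) = -(-9)·(4³-6·4·3²+4·3³)/(24·50000) = -33/100000 rad
Load 2 — applied couple M₀=10 kN·m at a=4/3 m (b=L-a=8/3):
  θ_2 = (M₀x²/(2L)-M₀(x-a)+C₁)/EI  [x>a] with C₁=M₀(3b²-L²)/(6L)=20/9 = (10·3²/(2·4)-10·(3-(4/3))+(20/9))/50000 = -23/360000 rad
Load 3 — applied couple M₀=13 kN·m at a=12/5 m (b=L-a=8/5):
  θ_3 = (M₀x²/(2L)-M₀(x-a)+C₁)/EI  [x>a] with C₁=M₀(3b²-L²)/(6L)=-338/75 = (13·3²/(2·4)-13·(3-(12/5))+(-338/75))/50000 = 1391/30000000 rad
Superposition: θ = Σ θ_i = -31277/90000000 rad ≈ -0.000348 rad

θ(3) = -31277/90000000 rad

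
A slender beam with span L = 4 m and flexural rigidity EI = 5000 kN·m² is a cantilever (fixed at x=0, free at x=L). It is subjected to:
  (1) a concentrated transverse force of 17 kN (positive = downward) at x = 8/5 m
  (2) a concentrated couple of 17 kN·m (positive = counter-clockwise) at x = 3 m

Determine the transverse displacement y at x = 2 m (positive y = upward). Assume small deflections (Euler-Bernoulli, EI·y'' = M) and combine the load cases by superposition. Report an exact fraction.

Load 1 — point force P=17 kN at a=8/5 m (b=L-a=12/5):
  y_1 = -Pa²(3x-a)/(6EI)  [x>a] = -17·(8/5)²·(3·2-(8/5))/(6·5000) = -1496/234375 m
Load 2 — applied couple M₀=17 kN·m at a=3 m (b=L-a=1):
  y_2 = M₀x²/(2EI)  [x≤a] = 17·2²/(2·5000) = 17/2500 m
Superposition: y = Σ y_i = 391/937500 m ≈ 0.000417 m

y(2) = 391/937500 m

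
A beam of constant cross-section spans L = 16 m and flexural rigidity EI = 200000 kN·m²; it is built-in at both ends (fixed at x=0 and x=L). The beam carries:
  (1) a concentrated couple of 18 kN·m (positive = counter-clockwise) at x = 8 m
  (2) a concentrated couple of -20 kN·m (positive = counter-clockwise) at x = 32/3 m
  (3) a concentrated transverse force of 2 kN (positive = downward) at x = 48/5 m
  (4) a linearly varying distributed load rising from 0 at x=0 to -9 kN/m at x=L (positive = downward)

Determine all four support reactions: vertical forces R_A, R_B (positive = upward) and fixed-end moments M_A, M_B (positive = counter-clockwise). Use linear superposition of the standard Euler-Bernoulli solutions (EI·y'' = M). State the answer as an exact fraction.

R_A = -125251/6000 kN, M_A = -56921/750 kN·m, R_B = -294749/6000 kN, M_B = 28773/250 kN·m

Load 1 — applied couple M₀=18 kN·m at a=8 m (b=L-a=8):
  R_A = 6M₀ab/L³ = 6·18·8·8/16³ = 27/16 kN
  M_A = M₀b(2a-b)/L² = 18·8·(2·8-8)/16² = 9/2 kN·m
  R_B = -6M₀ab/L³ = -6·18·8·8/16³ = -27/16 kN
  M_B = M₀a(2b-a)/L² = 18·8·(2·8-8)/16² = 9/2 kN·m
Load 2 — applied couple M₀=-20 kN·m at a=32/3 m (b=L-a=16/3):
  R_A = 6M₀ab/L³ = 6·(-20)·(32/3)·(16/3)/16³ = -5/3 kN
  M_A = M₀b(2a-b)/L² = (-20)·(16/3)·(2·(32/3)-(16/3))/16² = -20/3 kN·m
  R_B = -6M₀ab/L³ = -6·(-20)·(32/3)·(16/3)/16³ = 5/3 kN
  M_B = M₀a(2b-a)/L² = (-20)·(32/3)·(2·(16/3)-(32/3))/16² = 0 kN·m
Load 3 — point force P=2 kN at a=48/5 m (b=L-a=32/5):
  R_A = Pb²(3a+b)/L³ = 2·(32/5)²·(3·(48/5)+(32/5))/16³ = 88/125 kN
  M_A = Pab²/L² = 2·(48/5)·(32/5)²/16² = 384/125 kN·m
  R_B = Pa²(a+3b)/L³ = 2·(48/5)²·((48/5)+3·(32/5))/16³ = 162/125 kN
  M_B = -Pa²b/L² = -2·(48/5)²·(32/5)/16² = -576/125 kN·m
Load 4 — triangular load w₀=-9 kN/m (0→w₀ over full span):
  R_A = 3w₀L/20 = 3·(-9)·16/20 = -108/5 kN
  M_A = w₀L²/30 = (-9)·16²/30 = -384/5 kN·m
  R_B = 7w₀L/20 = 7·(-9)·16/20 = -252/5 kN
  M_B = -w₀L²/20 = -(-9)·16²/20 = 576/5 kN·m
Superposition: R_A = -125251/6000 kN, M_A = -56921/750 kN·m, R_B = -294749/6000 kN, M_B = 28773/250 kN·m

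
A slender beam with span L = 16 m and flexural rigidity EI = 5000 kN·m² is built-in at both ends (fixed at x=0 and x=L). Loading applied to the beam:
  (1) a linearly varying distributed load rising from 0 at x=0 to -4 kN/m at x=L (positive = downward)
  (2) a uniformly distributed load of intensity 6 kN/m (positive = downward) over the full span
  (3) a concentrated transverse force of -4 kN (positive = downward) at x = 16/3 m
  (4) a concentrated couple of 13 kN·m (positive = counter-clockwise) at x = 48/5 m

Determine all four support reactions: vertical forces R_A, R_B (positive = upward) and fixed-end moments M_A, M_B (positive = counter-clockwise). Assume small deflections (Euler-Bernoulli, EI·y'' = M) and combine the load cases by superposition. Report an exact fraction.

Load 1 — triangular load w₀=-4 kN/m (0→w₀ over full span):
  R_A = 3w₀L/20 = 3·(-4)·16/20 = -48/5 kN
  M_A = w₀L²/30 = (-4)·16²/30 = -512/15 kN·m
  R_B = 7w₀L/20 = 7·(-4)·16/20 = -112/5 kN
  M_B = -w₀L²/20 = -(-4)·16²/20 = 256/5 kN·m
Load 2 — uniform load w=6 kN/m over full span:
  R_A = wL/2 = 6·16/2 = 48 kN
  M_A = wL²/12 = 6·16²/12 = 128 kN·m
  R_B = wL/2 = 6·16/2 = 48 kN
  M_B = -wL²/12 = -6·16²/12 = -128 kN·m
Load 3 — point force P=-4 kN at a=16/3 m (b=L-a=32/3):
  R_A = Pb²(3a+b)/L³ = (-4)·(32/3)²·(3·(16/3)+(32/3))/16³ = -80/27 kN
  M_A = Pab²/L² = (-4)·(16/3)·(32/3)²/16² = -256/27 kN·m
  R_B = Pa²(a+3b)/L³ = (-4)·(16/3)²·((16/3)+3·(32/3))/16³ = -28/27 kN
  M_B = -Pa²b/L² = -(-4)·(16/3)²·(32/3)/16² = 128/27 kN·m
Load 4 — applied couple M₀=13 kN·m at a=48/5 m (b=L-a=32/5):
  R_A = 6M₀ab/L³ = 6·13·(48/5)·(32/5)/16³ = 117/100 kN
  M_A = M₀b(2a-b)/L² = 13·(32/5)·(2·(48/5)-(32/5))/16² = 104/25 kN·m
  R_B = -6M₀ab/L³ = -6·13·(48/5)·(32/5)/16³ = -117/100 kN
  M_B = M₀a(2b-a)/L² = 13·(48/5)·(2·(32/5)-(48/5))/16² = 39/25 kN·m
Superposition: R_A = 98839/2700 kN, M_A = 59768/675 kN·m, R_B = 63161/2700 kN, M_B = -47587/675 kN·m

R_A = 98839/2700 kN, M_A = 59768/675 kN·m, R_B = 63161/2700 kN, M_B = -47587/675 kN·m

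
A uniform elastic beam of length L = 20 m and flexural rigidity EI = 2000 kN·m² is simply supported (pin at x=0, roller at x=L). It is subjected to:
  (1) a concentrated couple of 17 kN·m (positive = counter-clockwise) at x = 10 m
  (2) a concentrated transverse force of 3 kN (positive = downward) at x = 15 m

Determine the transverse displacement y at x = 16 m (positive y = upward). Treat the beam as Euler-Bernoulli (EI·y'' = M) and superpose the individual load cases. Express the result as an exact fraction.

y(16) = -1909/20000 m

Load 1 — applied couple M₀=17 kN·m at a=10 m (b=L-a=10):
  y_1 = (M₀x³/(6L)-M₀(x-a)²/2+C₁x)/EI  [x>a] with C₁=M₀(3b²-L²)/(6L)=-85/6 = (17·16³/(6·20)-17·(16-10)²/2+(-85/6)·16)/2000 = 119/5000 m
Load 2 — point force P=3 kN at a=15 m (b=L-a=5):
  y_2 = -Pa(L-x)(2Lx-a²-x²)/(6LEI)  [x>a] = -3·15·(20-16)·(2·20·16-15²-16²)/(6·20·2000) = -477/4000 m
Superposition: y = Σ y_i = -1909/20000 m ≈ -0.095450 m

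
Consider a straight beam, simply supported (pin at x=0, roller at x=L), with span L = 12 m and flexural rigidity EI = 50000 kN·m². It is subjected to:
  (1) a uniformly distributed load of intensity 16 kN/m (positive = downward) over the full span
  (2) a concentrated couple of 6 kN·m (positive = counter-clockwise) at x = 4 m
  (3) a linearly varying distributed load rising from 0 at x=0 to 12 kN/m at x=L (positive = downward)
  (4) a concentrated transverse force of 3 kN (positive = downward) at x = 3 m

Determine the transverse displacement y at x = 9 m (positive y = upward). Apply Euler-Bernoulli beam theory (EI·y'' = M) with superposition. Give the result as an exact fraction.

Load 1 — uniform load w=16 kN/m over full span:
  y_1 = -wx(L³-2Lx²+x³)/(24EI) = -16·9·(12³-2·12·9²+9³)/(24·50000) = -1539/25000 m
Load 2 — applied couple M₀=6 kN·m at a=4 m (b=L-a=8):
  y_2 = (M₀x³/(6L)-M₀(x-a)²/2+C₁x)/EI  [x>a] with C₁=M₀(3b²-L²)/(6L)=4 = (6·9³/(6·12)-6·(9-4)²/2+4·9)/50000 = 87/200000 m
Load 3 — triangular load w₀=12 kN/m (0→w₀ over full span):
  y_3 = -w₀x(7L⁴-10L²x²+3x⁴)/(360LEI) = -12·9·(7·12⁴-10·12²·9²+3·9⁴)/(360·12·50000) = -9639/400000 m
Load 4 — point force P=3 kN at a=3 m (b=L-a=9):
  y_4 = -Pa(L-x)(2Lx-a²-x²)/(6LEI)  [x>a] = -3·3·(12-9)·(2·12·9-3²-9²)/(6·12·50000) = -189/200000 m
Superposition: y = Σ y_i = -34467/400000 m ≈ -0.086167 m

y(9) = -34467/400000 m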